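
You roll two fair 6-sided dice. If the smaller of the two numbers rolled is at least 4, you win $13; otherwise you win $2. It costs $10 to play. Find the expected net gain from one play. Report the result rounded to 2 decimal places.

-$5.25

E[payout] = (3/4)·2 + (1/4)·13 = 19/4
Expected profit = 19/4 − 10 = -21/4 ≈ -$5.25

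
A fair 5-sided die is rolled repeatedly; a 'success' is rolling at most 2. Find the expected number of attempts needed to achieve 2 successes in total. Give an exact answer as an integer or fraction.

By linearity (sum of 2 independent geometric waits), E[trials] = 2/p = 2/(2/5) = 5.

5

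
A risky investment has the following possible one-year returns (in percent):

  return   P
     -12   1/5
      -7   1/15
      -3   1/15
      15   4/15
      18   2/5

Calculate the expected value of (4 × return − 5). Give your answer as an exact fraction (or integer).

413/15

E[4x-5] = (1/5)·(-53) + (1/15)·(-33) + (1/15)·(-17) + (4/15)·55 + (2/5)·67
     = 413/15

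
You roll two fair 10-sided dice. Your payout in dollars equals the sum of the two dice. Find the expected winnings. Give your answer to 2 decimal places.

$11.00

Distribution of the sum of the two dice: 2 w.p. 1/100, 3 w.p. 1/50, 4 w.p. 3/100, 5 w.p. 1/25, 6 w.p. 1/20, 7 w.p. 3/50, …
E[payout] = (1/100)·2 + (1/50)·3 + (3/100)·4 + (1/25)·5 + (1/20)·6 + (3/50)·7 + (7/100)·8 + (2/25)·9 + (9/100)·10 + (1/10)·11 + (9/100)·12 + (2/25)·13 + (7/100)·14 + (3/50)·15 + (1/20)·16 + (1/25)·17 + (3/100)·18 + (1/50)·19 + (1/100)·20 = 11
≈ $11.00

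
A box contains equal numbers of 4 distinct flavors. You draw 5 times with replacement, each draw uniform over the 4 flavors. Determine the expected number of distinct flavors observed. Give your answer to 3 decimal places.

3.051

Let Xⱼ=1 if type j appears at least once. P(Xⱼ=1) = 1 − ((4−1)/4)^5 = 781/1024.
E[#distinct] = 4·781/1024 = 781/256.
≈ 3.051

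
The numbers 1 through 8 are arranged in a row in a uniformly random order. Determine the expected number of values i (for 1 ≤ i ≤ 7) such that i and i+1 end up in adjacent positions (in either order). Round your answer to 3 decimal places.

1.750

For each i ∈ {1,…,7}, let Xᵢ = 1 if i and i+1 are adjacent. P(Xᵢ=1) = 2·(8−1)!/8! = 2/8.
By linearity, E[ΣXᵢ] = (7)·(2/8) = 7/4.
≈ 1.750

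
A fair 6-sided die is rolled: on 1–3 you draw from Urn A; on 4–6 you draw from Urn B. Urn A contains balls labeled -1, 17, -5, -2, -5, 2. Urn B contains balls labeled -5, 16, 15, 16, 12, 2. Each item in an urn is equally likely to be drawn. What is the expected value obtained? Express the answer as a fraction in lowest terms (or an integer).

E[X | Urn A] = (-1 + 17 − 5 − 2 − 5 + 2)/6 = 1
E[X | Urn B] = (-5 + 16 + 15 + 16 + 12 + 2)/6 = 28/3
E[X] = (1/2)·1 + (1/2)·28/3 = 31/6

31/6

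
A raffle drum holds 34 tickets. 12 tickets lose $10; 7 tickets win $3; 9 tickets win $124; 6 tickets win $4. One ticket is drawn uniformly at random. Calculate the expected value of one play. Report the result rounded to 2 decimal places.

E[payout] = (12/34)·(-10) + (7/34)·3 + (9/34)·124 + (6/34)·4 = 1041/34
≈ $30.62

$30.62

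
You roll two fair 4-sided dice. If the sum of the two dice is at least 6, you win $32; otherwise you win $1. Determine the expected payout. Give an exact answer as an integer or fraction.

101/8 dollars

E[payout] = (5/8)·1 + (3/8)·32 = 101/8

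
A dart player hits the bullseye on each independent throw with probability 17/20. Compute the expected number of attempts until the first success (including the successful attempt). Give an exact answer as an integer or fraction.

20/17

For a geometric distribution, E[trials] = 1/p = 1/(17/20) = 20/17.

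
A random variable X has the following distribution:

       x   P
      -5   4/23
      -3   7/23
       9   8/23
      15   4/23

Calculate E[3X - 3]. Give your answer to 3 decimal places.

E[3x-3] = (4/23)·(-18) + (7/23)·(-12) + (8/23)·24 + (4/23)·42
     = 204/23 ≈ 8.870

8.870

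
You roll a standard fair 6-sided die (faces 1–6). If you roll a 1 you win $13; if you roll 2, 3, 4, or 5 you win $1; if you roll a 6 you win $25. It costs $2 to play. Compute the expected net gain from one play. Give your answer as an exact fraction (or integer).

$5

E[payout] = (2/3)·1 + (1/6)·13 + (1/6)·25 = 7
Expected profit = 7 − 2 = 5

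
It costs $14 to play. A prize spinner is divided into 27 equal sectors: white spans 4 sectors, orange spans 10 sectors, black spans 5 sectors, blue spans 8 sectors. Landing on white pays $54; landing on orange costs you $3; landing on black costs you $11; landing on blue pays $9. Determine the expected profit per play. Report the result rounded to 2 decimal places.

-$6.48

E[payout] = (4/27)·54 + (10/27)·(-3) + (5/27)·(-11) + (8/27)·9 = 203/27
Expected profit = 203/27 − 14 = -175/27 ≈ -$6.48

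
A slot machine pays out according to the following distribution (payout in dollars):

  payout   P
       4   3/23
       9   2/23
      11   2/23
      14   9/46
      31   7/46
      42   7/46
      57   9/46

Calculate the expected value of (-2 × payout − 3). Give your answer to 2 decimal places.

E[-2x-3] = (3/23)·(-11) + (2/23)·(-21) + (2/23)·(-25) + (9/46)·(-31) + (7/46)·(-65) + (7/46)·(-87) + (9/46)·(-117)
     = -1323/23 ≈ -57.52

-57.52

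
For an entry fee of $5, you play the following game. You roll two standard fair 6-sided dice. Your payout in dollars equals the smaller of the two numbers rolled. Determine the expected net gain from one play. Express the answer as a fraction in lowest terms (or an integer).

Distribution of the smaller of the two numbers rolled: 1 w.p. 11/36, 2 w.p. 1/4, 3 w.p. 7/36, 4 w.p. 5/36, 5 w.p. 1/12, 6 w.p. 1/36
E[payout] = (11/36)·1 + (1/4)·2 + (7/36)·3 + (5/36)·4 + (1/12)·5 + (1/36)·6 = 91/36
Expected profit = 91/36 − 5 = -89/36

-89/36 dollars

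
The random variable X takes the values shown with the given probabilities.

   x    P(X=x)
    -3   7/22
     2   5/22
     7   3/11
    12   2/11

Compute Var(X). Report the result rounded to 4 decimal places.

30.4236

E[X] = (7/22)·(-3) + (5/22)·2 + (3/11)·7 + (2/11)·12 = 79/22
E[X²] = (7/22)·9 + (5/22)·4 + (3/11)·49 + (2/11)·144 = 953/22
Var(X) = 953/22 − (79/22)² = 14725/484 ≈ 30.4236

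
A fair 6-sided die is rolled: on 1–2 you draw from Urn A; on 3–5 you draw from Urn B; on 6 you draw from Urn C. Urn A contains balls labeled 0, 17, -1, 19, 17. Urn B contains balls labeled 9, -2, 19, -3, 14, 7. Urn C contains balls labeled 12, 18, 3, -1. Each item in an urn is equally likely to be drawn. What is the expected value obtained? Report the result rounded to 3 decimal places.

E[X | Urn A] = (0 + 17 − 1 + 19 + 17)/5 = 52/5
E[X | Urn B] = (9 − 2 + 19 − 3 + 14 + 7)/6 = 22/3
E[X | Urn C] = (12 + 18 + 3 − 1)/4 = 8
E[X] = (1/3)·52/5 + (1/2)·22/3 + (1/6)·8 = 127/15 ≈ 8.467

8.467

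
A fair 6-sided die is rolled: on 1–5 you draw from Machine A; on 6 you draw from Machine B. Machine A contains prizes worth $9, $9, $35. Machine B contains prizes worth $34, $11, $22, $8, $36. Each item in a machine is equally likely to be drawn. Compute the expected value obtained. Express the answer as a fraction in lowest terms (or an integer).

E[X | Machine A] = (9 + 9 + 35)/3 = 53/3
E[X | Machine B] = (34 + 11 + 22 + 8 + 36)/5 = 111/5
E[X] = (5/6)·53/3 + (1/6)·111/5 = 829/45

829/45 dollars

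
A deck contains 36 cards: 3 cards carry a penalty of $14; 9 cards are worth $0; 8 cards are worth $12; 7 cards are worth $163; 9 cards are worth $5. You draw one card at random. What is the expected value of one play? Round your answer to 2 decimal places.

$34.44

E[payout] = (3/36)·(-14) + (9/36)·0 + (8/36)·12 + (7/36)·163 + (9/36)·5 = 310/9
≈ $34.44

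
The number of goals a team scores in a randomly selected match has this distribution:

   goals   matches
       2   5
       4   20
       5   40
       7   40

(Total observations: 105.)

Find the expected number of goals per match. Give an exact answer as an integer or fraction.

38/7

Total = 105, so P(goals=2) = 5/105, etc.
E[X] = (1/21)·2 + (4/21)·4 + (8/21)·5 + (8/21)·7
     = 38/7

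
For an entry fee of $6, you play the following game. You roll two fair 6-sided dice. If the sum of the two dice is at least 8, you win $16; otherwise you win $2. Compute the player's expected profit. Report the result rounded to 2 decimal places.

$1.83

E[payout] = (7/12)·2 + (5/12)·16 = 47/6
Expected profit = 47/6 − 6 = 11/6 ≈ $1.83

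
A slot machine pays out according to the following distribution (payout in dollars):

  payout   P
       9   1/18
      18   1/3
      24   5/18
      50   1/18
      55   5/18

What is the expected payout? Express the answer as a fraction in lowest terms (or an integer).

281/9 dollars

E[X] = (1/18)·9 + (1/3)·18 + (5/18)·24 + (1/18)·50 + (5/18)·55
     = 281/9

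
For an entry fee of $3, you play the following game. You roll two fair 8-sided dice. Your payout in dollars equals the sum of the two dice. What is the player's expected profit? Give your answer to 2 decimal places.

$6.00

Distribution of the sum of the two dice: 2 w.p. 1/64, 3 w.p. 1/32, 4 w.p. 3/64, 5 w.p. 1/16, 6 w.p. 5/64, 7 w.p. 3/32, …
E[payout] = (1/64)·2 + (1/32)·3 + (3/64)·4 + (1/16)·5 + (5/64)·6 + (3/32)·7 + (7/64)·8 + (1/8)·9 + (7/64)·10 + (3/32)·11 + (5/64)·12 + (1/16)·13 + (3/64)·14 + (1/32)·15 + (1/64)·16 = 9
Expected profit = 9 − 3 = 6 ≈ $6.00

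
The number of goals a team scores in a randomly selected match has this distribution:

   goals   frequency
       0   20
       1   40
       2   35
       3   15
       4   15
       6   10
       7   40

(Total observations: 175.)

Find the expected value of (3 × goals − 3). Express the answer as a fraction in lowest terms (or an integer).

Total = 175, so P(goals=0) = 20/175, etc.
E[3x-3] = (4/35)·(-3) + (8/35)·0 + (1/5)·3 + (3/35)·6 + (3/35)·9 + (2/35)·15 + (8/35)·18
     = 228/35

228/35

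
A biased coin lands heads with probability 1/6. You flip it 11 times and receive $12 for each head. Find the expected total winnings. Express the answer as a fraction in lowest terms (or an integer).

$22

E[#heads] = 11·1/6 = 11/6 (linearity over flips).
E[winnings] = 12·11/6 = 22.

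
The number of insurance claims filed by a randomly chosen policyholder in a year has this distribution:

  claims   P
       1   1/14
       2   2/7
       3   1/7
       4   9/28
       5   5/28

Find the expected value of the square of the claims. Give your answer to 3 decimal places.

12.107

E[X²] = (1/14)·1 + (2/7)·4 + (1/7)·9 + (9/28)·16 + (5/28)·25
     = 339/28 ≈ 12.107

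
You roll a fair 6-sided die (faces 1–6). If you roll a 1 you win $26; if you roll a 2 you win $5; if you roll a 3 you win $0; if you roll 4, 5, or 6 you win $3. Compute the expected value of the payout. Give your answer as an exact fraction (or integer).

E[payout] = (1/6)·0 + (1/2)·3 + (1/6)·5 + (1/6)·26 = 20/3

20/3 dollars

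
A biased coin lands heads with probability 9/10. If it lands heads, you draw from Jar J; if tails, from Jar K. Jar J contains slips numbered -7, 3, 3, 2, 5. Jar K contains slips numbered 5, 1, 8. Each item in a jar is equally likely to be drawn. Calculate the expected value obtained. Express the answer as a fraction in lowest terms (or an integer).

116/75

E[X | Jar J] = (-7 + 3 + 3 + 2 + 5)/5 = 6/5
E[X | Jar K] = (5 + 1 + 8)/3 = 14/3
E[X] = (9/10)·6/5 + (1/10)·14/3 = 116/75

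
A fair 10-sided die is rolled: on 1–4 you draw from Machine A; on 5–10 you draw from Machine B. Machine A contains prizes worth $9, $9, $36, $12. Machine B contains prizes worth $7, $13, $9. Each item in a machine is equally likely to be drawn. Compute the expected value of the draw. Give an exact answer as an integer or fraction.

E[X | Machine A] = (9 + 9 + 36 + 12)/4 = 33/2
E[X | Machine B] = (7 + 13 + 9)/3 = 29/3
E[X] = (2/5)·33/2 + (3/5)·29/3 = 62/5

62/5 dollars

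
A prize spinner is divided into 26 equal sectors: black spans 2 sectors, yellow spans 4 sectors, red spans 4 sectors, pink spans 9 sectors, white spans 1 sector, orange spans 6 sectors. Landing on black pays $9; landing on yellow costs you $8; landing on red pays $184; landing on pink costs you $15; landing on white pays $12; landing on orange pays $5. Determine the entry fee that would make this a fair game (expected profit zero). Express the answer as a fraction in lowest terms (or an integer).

E[payout] = (2/26)·9 + (4/26)·(-8) + (4/26)·184 + (9/26)·(-15) + (1/26)·12 + (6/26)·5 = 629/26
Fair fee = E[payout] = 629/26

629/26 dollars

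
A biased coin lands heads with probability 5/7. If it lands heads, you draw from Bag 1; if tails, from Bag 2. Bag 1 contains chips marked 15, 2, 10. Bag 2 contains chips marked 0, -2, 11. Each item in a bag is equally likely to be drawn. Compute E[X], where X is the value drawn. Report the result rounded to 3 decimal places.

7.286

E[X | Bag 1] = (15 + 2 + 10)/3 = 9
E[X | Bag 2] = (0 − 2 + 11)/3 = 3
E[X] = (5/7)·9 + (2/7)·3 = 51/7 ≈ 7.286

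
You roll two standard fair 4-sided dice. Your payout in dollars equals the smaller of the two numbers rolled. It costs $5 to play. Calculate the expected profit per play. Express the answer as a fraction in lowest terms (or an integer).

-25/8 dollars

Distribution of the smaller of the two numbers rolled: 1 w.p. 7/16, 2 w.p. 5/16, 3 w.p. 3/16, 4 w.p. 1/16
E[payout] = (7/16)·1 + (5/16)·2 + (3/16)·3 + (1/16)·4 = 15/8
Expected profit = 15/8 − 5 = -25/8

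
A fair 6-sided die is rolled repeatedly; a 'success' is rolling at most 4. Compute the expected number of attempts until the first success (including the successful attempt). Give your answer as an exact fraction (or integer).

For a geometric distribution, E[trials] = 1/p = 1/(2/3) = 3/2.

3/2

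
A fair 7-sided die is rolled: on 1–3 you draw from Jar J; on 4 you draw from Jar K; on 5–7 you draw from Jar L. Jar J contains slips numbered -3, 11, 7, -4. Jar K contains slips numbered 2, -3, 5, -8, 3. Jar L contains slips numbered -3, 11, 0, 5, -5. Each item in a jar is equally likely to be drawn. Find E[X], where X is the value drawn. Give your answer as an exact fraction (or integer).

257/140

E[X | Jar J] = (-3 + 11 + 7 − 4)/4 = 11/4
E[X | Jar K] = (2 − 3 + 5 − 8 + 3)/5 = -1/5
E[X | Jar L] = (-3 + 11 + 0 + 5 − 5)/5 = 8/5
E[X] = (3/7)·11/4 + (1/7)·(-1/5) + (3/7)·8/5 = 257/140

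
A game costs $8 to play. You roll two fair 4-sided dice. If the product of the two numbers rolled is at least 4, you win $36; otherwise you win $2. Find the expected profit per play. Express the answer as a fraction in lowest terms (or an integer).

139/8 dollars

E[payout] = (5/16)·2 + (11/16)·36 = 203/8
Expected profit = 203/8 − 8 = 139/8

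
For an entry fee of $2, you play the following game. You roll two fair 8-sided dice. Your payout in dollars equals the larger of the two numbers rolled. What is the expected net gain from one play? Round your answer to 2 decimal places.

Distribution of the larger of the two numbers rolled: 1 w.p. 1/64, 2 w.p. 3/64, 3 w.p. 5/64, 4 w.p. 7/64, 5 w.p. 9/64, 6 w.p. 11/64, …
E[payout] = (1/64)·1 + (3/64)·2 + (5/64)·3 + (7/64)·4 + (9/64)·5 + (11/64)·6 + (13/64)·7 + (15/64)·8 = 93/16
Expected profit = 93/16 − 2 = 61/16 ≈ $3.81

$3.81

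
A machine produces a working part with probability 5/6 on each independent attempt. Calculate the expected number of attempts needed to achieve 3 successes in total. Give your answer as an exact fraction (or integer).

18/5

By linearity (sum of 3 independent geometric waits), E[trials] = 3/p = 3/(5/6) = 18/5.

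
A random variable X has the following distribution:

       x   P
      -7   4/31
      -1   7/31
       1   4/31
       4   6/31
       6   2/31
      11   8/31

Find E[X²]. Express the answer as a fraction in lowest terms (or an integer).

E[X²] = (4/31)·49 + (7/31)·1 + (4/31)·1 + (6/31)·16 + (2/31)·36 + (8/31)·121
     = 1343/31

1343/31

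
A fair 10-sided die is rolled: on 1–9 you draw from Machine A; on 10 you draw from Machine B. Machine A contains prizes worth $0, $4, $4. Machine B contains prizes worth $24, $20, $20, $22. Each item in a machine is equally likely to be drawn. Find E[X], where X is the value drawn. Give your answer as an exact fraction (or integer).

E[X | Machine A] = (0 + 4 + 4)/3 = 8/3
E[X | Machine B] = (24 + 20 + 20 + 22)/4 = 43/2
E[X] = (9/10)·8/3 + (1/10)·43/2 = 91/20

91/20 dollars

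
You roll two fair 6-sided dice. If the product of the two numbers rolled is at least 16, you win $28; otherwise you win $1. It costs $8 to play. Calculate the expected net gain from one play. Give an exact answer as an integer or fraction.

E[payout] = (25/36)·1 + (11/36)·28 = 37/4
Expected profit = 37/4 − 8 = 5/4

5/4 dollars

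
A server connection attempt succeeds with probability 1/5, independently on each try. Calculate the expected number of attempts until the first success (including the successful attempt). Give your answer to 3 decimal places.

5.000

For a geometric distribution, E[trials] = 1/p = 1/(1/5) = 5.
≈ 5.000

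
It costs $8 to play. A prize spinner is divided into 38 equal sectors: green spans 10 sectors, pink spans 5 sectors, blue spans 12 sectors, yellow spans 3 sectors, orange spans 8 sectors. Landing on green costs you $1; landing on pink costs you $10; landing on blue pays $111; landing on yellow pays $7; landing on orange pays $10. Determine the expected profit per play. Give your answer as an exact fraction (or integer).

E[payout] = (10/38)·(-1) + (5/38)·(-10) + (12/38)·111 + (3/38)·7 + (8/38)·10 = 1373/38
Expected profit = 1373/38 − 8 = 1069/38

1069/38 dollars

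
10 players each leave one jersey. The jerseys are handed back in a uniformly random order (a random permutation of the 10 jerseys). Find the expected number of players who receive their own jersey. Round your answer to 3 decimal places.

1.000

Let Xᵢ = 1 if person i gets their own jersey. For each i, P(Xᵢ=1) = 1/10.
By linearity of expectation, E[X₁+…+X_10] = 10·(1/10) = 1.
≈ 1.000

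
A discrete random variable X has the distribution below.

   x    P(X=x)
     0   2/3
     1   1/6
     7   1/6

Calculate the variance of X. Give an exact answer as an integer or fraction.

E[X] = (2/3)·0 + (1/6)·1 + (1/6)·7 = 4/3
E[X²] = (2/3)·0 + (1/6)·1 + (1/6)·49 = 25/3
Var(X) = 25/3 − (4/3)² = 59/9

59/9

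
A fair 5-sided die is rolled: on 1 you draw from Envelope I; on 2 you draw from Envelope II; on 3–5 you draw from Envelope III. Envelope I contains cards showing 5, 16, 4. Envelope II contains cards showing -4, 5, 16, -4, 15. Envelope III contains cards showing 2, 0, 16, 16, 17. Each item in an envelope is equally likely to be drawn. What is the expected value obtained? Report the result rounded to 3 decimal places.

E[X | Envelope I] = (5 + 16 + 4)/3 = 25/3
E[X | Envelope II] = (-4 + 5 + 16 − 4 + 15)/5 = 28/5
E[X | Envelope III] = (2 + 0 + 16 + 16 + 17)/5 = 51/5
E[X] = (1/5)·25/3 + (1/5)·28/5 + (3/5)·51/5 = 668/75 ≈ 8.907

8.907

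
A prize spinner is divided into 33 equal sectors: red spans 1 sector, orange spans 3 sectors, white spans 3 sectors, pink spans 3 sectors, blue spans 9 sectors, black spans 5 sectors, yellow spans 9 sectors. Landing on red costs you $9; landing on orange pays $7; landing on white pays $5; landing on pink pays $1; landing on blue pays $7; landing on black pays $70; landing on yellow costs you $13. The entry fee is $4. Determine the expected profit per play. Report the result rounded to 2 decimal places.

$5.88

E[payout] = (1/33)·(-9) + (3/33)·7 + (3/33)·5 + (3/33)·1 + (9/33)·7 + (5/33)·70 + (9/33)·(-13) = 326/33
Expected profit = 326/33 − 4 = 194/33 ≈ $5.88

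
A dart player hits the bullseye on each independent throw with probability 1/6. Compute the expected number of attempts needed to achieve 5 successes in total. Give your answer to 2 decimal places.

30.00

By linearity (sum of 5 independent geometric waits), E[trials] = 5/p = 5/(1/6) = 30.
≈ 30.00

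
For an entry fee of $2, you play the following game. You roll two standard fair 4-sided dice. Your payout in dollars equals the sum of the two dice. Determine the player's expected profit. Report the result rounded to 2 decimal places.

$3.00

Distribution of the sum of the two dice: 2 w.p. 1/16, 3 w.p. 1/8, 4 w.p. 3/16, 5 w.p. 1/4, 6 w.p. 3/16, 7 w.p. 1/8, …
E[payout] = (1/16)·2 + (1/8)·3 + (3/16)·4 + (1/4)·5 + (3/16)·6 + (1/8)·7 + (1/16)·8 = 5
Expected profit = 5 − 2 = 3 ≈ $3.00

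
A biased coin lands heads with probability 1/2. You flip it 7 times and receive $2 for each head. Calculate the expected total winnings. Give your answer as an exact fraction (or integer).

$7

E[#heads] = 7·1/2 = 7/2 (linearity over flips).
E[winnings] = 2·7/2 = 7.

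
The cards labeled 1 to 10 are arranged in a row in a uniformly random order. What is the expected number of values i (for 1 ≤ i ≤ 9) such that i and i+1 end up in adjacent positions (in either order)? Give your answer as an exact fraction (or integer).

9/5

For each i ∈ {1,…,9}, let Xᵢ = 1 if i and i+1 are adjacent. P(Xᵢ=1) = 2·(10−1)!/10! = 2/10.
By linearity, E[ΣXᵢ] = (9)·(2/10) = 9/5.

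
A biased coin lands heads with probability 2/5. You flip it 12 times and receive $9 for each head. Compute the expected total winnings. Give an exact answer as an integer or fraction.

216/5 dollars

E[#heads] = 12·2/5 = 24/5 (linearity over flips).
E[winnings] = 9·24/5 = 216/5.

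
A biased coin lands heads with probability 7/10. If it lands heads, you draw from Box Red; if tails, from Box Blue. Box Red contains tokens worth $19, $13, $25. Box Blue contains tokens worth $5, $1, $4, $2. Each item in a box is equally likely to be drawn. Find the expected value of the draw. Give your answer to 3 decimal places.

E[X | Box Red] = (19 + 13 + 25)/3 = 19
E[X | Box Blue] = (5 + 1 + 4 + 2)/4 = 3
E[X] = (7/10)·19 + (3/10)·3 = 71/5 ≈ 14.200

$14.200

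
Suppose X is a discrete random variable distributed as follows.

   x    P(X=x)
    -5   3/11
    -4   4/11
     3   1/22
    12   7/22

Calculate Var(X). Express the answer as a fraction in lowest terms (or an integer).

27865/484

E[X] = (3/11)·(-5) + (4/11)·(-4) + (1/22)·3 + (7/22)·12 = 25/22
E[X²] = (3/11)·25 + (4/11)·16 + (1/22)·9 + (7/22)·144 = 1295/22
Var(X) = 1295/22 − (25/22)² = 27865/484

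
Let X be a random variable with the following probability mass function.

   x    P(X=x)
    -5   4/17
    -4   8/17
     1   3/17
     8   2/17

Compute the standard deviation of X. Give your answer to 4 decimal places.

4.1653

E[X] = -33/17, E[X²] = 359/17
Var(X) = E[X²] − (E[X])² = 359/17 − 1089/289 = 5014/289
SD(X) = √(5014/289) ≈ 4.1653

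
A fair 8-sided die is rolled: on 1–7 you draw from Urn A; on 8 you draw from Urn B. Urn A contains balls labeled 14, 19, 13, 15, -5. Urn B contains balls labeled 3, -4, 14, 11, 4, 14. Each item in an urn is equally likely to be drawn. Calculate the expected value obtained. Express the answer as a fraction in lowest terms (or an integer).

E[X | Urn A] = (14 + 19 + 13 + 15 − 5)/5 = 56/5
E[X | Urn B] = (3 − 4 + 14 + 11 + 4 + 14)/6 = 7
E[X] = (7/8)·56/5 + (1/8)·7 = 427/40

427/40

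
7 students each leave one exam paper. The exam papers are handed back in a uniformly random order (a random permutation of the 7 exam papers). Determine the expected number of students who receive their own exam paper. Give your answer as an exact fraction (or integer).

Let Xᵢ = 1 if person i gets their own exam paper. For each i, P(Xᵢ=1) = 1/7.
By linearity of expectation, E[X₁+…+X_7] = 7·(1/7) = 1.

1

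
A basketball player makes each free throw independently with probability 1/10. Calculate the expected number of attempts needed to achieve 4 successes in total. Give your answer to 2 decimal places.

By linearity (sum of 4 independent geometric waits), E[trials] = 4/p = 4/(1/10) = 40.
≈ 40.00

40.00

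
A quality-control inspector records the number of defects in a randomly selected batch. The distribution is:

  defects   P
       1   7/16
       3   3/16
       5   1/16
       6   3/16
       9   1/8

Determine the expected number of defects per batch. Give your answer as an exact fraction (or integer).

E[X] = (7/16)·1 + (3/16)·3 + (1/16)·5 + (3/16)·6 + (1/8)·9
     = 57/16

57/16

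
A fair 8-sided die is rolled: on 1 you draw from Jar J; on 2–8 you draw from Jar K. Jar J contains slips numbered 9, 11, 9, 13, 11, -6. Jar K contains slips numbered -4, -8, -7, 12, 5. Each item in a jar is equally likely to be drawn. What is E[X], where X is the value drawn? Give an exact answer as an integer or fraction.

151/240

E[X | Jar J] = (9 + 11 + 9 + 13 + 11 − 6)/6 = 47/6
E[X | Jar K] = (-4 − 8 − 7 + 12 + 5)/5 = -2/5
E[X] = (1/8)·47/6 + (7/8)·(-2/5) = 151/240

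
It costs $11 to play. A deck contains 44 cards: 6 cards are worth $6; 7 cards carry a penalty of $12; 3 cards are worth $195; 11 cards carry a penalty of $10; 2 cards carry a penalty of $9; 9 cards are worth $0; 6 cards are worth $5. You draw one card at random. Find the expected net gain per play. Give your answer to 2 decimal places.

-$1.02

E[payout] = (6/44)·6 + (7/44)·(-12) + (3/44)·195 + (11/44)·(-10) + (2/44)·(-9) + (9/44)·0 + (6/44)·5 = 439/44
Expected profit = 439/44 − 11 = -45/44 ≈ -$1.02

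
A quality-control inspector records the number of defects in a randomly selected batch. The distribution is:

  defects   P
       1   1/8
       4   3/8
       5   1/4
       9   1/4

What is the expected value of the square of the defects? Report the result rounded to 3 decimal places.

E[X²] = (1/8)·1 + (3/8)·16 + (1/4)·25 + (1/4)·81
     = 261/8 ≈ 32.625

32.625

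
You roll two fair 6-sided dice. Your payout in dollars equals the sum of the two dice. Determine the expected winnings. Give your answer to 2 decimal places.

$7.00

Distribution of the sum of the two dice: 2 w.p. 1/36, 3 w.p. 1/18, 4 w.p. 1/12, 5 w.p. 1/9, 6 w.p. 5/36, 7 w.p. 1/6, …
E[payout] = (1/36)·2 + (1/18)·3 + (1/12)·4 + (1/9)·5 + (5/36)·6 + (1/6)·7 + (5/36)·8 + (1/9)·9 + (1/12)·10 + (1/18)·11 + (1/36)·12 = 7
≈ $7.00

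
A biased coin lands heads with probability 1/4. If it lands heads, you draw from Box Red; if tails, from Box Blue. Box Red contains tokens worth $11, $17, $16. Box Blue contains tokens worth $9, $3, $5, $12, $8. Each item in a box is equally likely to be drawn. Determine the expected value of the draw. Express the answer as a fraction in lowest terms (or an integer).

E[X | Box Red] = (11 + 17 + 16)/3 = 44/3
E[X | Box Blue] = (9 + 3 + 5 + 12 + 8)/5 = 37/5
E[X] = (1/4)·44/3 + (3/4)·37/5 = 553/60

553/60 dollars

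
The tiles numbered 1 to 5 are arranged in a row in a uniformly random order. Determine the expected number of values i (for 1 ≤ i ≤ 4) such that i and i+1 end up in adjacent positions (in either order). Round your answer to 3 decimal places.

For each i ∈ {1,…,4}, let Xᵢ = 1 if i and i+1 are adjacent. P(Xᵢ=1) = 2·(5−1)!/5! = 2/5.
By linearity, E[ΣXᵢ] = (4)·(2/5) = 8/5.
≈ 1.600

1.600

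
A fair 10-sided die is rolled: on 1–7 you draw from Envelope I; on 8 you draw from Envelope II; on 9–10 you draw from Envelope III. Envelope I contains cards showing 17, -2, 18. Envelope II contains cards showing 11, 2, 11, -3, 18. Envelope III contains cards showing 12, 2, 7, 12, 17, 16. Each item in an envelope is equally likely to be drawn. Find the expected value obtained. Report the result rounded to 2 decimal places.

E[X | Envelope I] = (17 − 2 + 18)/3 = 11
E[X | Envelope II] = (11 + 2 + 11 − 3 + 18)/5 = 39/5
E[X | Envelope III] = (12 + 2 + 7 + 12 + 17 + 16)/6 = 11
E[X] = (7/10)·11 + (1/10)·39/5 + (1/5)·11 = 267/25 ≈ 10.68

10.68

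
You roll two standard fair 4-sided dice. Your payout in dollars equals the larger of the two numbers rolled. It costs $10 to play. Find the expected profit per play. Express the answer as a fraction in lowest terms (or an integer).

-55/8 dollars

Distribution of the larger of the two numbers rolled: 1 w.p. 1/16, 2 w.p. 3/16, 3 w.p. 5/16, 4 w.p. 7/16
E[payout] = (1/16)·1 + (3/16)·2 + (5/16)·3 + (7/16)·4 = 25/8
Expected profit = 25/8 − 10 = -55/8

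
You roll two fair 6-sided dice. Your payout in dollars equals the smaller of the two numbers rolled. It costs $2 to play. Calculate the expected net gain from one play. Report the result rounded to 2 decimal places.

$0.53

Distribution of the smaller of the two numbers rolled: 1 w.p. 11/36, 2 w.p. 1/4, 3 w.p. 7/36, 4 w.p. 5/36, 5 w.p. 1/12, 6 w.p. 1/36
E[payout] = (11/36)·1 + (1/4)·2 + (7/36)·3 + (5/36)·4 + (1/12)·5 + (1/36)·6 = 91/36
Expected profit = 91/36 − 2 = 19/36 ≈ $0.53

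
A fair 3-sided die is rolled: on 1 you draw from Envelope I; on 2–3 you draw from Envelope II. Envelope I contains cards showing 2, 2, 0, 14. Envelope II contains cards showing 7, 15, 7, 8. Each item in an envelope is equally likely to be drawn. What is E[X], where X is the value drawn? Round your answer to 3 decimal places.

7.667

E[X | Envelope I] = (2 + 2 + 0 + 14)/4 = 9/2
E[X | Envelope II] = (7 + 15 + 7 + 8)/4 = 37/4
E[X] = (1/3)·9/2 + (2/3)·37/4 = 23/3 ≈ 7.667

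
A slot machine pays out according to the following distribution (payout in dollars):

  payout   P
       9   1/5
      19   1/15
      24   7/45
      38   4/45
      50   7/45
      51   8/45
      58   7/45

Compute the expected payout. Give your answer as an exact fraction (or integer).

1622/45 dollars

E[X] = (1/5)·9 + (1/15)·19 + (7/45)·24 + (4/45)·38 + (7/45)·50 + (8/45)·51 + (7/45)·58
     = 1622/45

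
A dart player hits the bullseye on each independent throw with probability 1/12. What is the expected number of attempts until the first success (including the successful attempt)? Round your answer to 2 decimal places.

For a geometric distribution, E[trials] = 1/p = 1/(1/12) = 12.
≈ 12.00

12.00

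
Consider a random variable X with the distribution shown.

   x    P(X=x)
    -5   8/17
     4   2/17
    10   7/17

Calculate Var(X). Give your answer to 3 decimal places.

49.827

E[X] = (8/17)·(-5) + (2/17)·4 + (7/17)·10 = 38/17
E[X²] = (8/17)·25 + (2/17)·16 + (7/17)·100 = 932/17
Var(X) = 932/17 − (38/17)² = 14400/289 ≈ 49.827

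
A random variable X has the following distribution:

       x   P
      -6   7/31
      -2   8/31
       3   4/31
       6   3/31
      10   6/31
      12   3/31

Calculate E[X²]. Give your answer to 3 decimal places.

E[X²] = (7/31)·36 + (8/31)·4 + (4/31)·9 + (3/31)·36 + (6/31)·100 + (3/31)·144
     = 1460/31 ≈ 47.097

47.097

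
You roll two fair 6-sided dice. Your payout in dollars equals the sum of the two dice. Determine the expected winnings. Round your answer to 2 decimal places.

Distribution of the sum of the two dice: 2 w.p. 1/36, 3 w.p. 1/18, 4 w.p. 1/12, 5 w.p. 1/9, 6 w.p. 5/36, 7 w.p. 1/6, …
E[payout] = (1/36)·2 + (1/18)·3 + (1/12)·4 + (1/9)·5 + (5/36)·6 + (1/6)·7 + (5/36)·8 + (1/9)·9 + (1/12)·10 + (1/18)·11 + (1/36)·12 = 7
≈ $7.00

$7.00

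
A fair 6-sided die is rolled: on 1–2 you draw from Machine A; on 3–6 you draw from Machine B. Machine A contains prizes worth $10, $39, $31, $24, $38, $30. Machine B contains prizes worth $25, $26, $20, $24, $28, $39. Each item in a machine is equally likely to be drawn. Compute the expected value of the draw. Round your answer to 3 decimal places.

E[X | Machine A] = (10 + 39 + 31 + 24 + 38 + 30)/6 = 86/3
E[X | Machine B] = (25 + 26 + 20 + 24 + 28 + 39)/6 = 27
E[X] = (1/3)·86/3 + (2/3)·27 = 248/9 ≈ 27.556

$27.556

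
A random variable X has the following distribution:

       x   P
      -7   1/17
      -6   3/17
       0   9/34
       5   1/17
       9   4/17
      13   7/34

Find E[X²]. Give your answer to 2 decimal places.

64.56

E[X²] = (1/17)·49 + (3/17)·36 + (9/34)·0 + (1/17)·25 + (4/17)·81 + (7/34)·169
     = 2195/34 ≈ 64.56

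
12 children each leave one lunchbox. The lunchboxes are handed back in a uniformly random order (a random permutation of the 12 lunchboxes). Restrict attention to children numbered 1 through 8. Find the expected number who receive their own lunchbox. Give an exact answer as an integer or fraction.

Let Xᵢ = 1 if person i gets their own lunchbox. For each i, P(Xᵢ=1) = 1/12.
By linearity of expectation, E[X₁+…+X_8] = 8·(1/12) = 2/3.

2/3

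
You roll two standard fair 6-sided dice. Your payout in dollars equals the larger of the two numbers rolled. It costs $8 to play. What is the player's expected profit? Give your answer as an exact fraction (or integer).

Distribution of the larger of the two numbers rolled: 1 w.p. 1/36, 2 w.p. 1/12, 3 w.p. 5/36, 4 w.p. 7/36, 5 w.p. 1/4, 6 w.p. 11/36
E[payout] = (1/36)·1 + (1/12)·2 + (5/36)·3 + (7/36)·4 + (1/4)·5 + (11/36)·6 = 161/36
Expected profit = 161/36 − 8 = -127/36

-127/36 dollars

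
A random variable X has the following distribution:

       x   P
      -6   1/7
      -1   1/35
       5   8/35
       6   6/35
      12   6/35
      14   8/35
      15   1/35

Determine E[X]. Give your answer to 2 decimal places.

E[X] = (1/7)·(-6) + (1/35)·(-1) + (8/35)·5 + (6/35)·6 + (6/35)·12 + (8/35)·14 + (1/35)·15
     = 244/35 ≈ 6.97

6.97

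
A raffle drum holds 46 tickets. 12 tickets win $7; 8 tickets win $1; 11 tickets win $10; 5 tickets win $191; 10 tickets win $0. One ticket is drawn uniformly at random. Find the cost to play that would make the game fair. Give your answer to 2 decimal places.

$25.15

E[payout] = (12/46)·7 + (8/46)·1 + (11/46)·10 + (5/46)·191 + (10/46)·0 = 1157/46
Fair fee = E[payout] = 1157/46 ≈ $25.15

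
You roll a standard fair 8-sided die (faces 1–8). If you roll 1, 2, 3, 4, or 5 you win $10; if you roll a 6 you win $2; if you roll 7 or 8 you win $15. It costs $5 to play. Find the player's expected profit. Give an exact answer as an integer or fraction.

E[payout] = (1/8)·2 + (5/8)·10 + (1/4)·15 = 41/4
Expected profit = 41/4 − 5 = 21/4

21/4 dollars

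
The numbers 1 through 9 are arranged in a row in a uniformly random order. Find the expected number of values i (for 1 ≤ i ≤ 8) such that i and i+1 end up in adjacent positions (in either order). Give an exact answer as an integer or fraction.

For each i ∈ {1,…,8}, let Xᵢ = 1 if i and i+1 are adjacent. P(Xᵢ=1) = 2·(9−1)!/9! = 2/9.
By linearity, E[ΣXᵢ] = (8)·(2/9) = 16/9.

16/9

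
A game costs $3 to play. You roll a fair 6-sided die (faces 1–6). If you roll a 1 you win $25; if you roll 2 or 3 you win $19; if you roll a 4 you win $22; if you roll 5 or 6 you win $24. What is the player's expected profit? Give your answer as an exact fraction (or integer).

115/6 dollars

E[payout] = (1/3)·19 + (1/6)·22 + (1/3)·24 + (1/6)·25 = 133/6
Expected profit = 133/6 − 3 = 115/6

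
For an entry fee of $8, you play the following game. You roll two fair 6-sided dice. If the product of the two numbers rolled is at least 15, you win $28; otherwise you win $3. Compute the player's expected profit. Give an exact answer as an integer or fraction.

E[payout] = (23/36)·3 + (13/36)·28 = 433/36
Expected profit = 433/36 − 8 = 145/36

145/36 dollars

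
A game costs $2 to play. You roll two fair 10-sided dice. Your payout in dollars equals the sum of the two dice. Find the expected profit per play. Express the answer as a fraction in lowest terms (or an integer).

$9

Distribution of the sum of the two dice: 2 w.p. 1/100, 3 w.p. 1/50, 4 w.p. 3/100, 5 w.p. 1/25, 6 w.p. 1/20, 7 w.p. 3/50, …
E[payout] = (1/100)·2 + (1/50)·3 + (3/100)·4 + (1/25)·5 + (1/20)·6 + (3/50)·7 + (7/100)·8 + (2/25)·9 + (9/100)·10 + (1/10)·11 + (9/100)·12 + (2/25)·13 + (7/100)·14 + (3/50)·15 + (1/20)·16 + (1/25)·17 + (3/100)·18 + (1/50)·19 + (1/100)·20 = 11
Expected profit = 11 − 2 = 9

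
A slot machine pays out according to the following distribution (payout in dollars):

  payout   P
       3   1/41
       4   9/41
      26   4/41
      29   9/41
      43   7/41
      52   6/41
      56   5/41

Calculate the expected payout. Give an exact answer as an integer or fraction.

1297/41 dollars

E[X] = (1/41)·3 + (9/41)·4 + (4/41)·26 + (9/41)·29 + (7/41)·43 + (6/41)·52 + (5/41)·56
     = 1297/41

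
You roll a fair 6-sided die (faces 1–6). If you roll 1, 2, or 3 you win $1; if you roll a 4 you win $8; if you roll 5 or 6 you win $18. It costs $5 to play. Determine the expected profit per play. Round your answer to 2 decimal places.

$2.83

E[payout] = (1/2)·1 + (1/6)·8 + (1/3)·18 = 47/6
Expected profit = 47/6 − 5 = 17/6 ≈ $2.83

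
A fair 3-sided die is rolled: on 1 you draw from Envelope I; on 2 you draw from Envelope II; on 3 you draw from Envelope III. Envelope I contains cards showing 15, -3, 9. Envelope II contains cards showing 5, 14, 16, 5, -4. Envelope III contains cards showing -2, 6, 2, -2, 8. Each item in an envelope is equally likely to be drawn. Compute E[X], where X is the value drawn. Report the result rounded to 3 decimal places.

5.533

E[X | Envelope I] = (15 − 3 + 9)/3 = 7
E[X | Envelope II] = (5 + 14 + 16 + 5 − 4)/5 = 36/5
E[X | Envelope III] = (-2 + 6 + 2 − 2 + 8)/5 = 12/5
E[X] = (1/3)·7 + (1/3)·36/5 + (1/3)·12/5 = 83/15 ≈ 5.533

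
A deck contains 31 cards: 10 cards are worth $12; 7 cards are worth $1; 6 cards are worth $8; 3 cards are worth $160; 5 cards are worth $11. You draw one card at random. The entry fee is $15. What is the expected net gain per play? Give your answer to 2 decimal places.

E[payout] = (10/31)·12 + (7/31)·1 + (6/31)·8 + (3/31)·160 + (5/31)·11 = 710/31
Expected profit = 710/31 − 15 = 245/31 ≈ $7.90

$7.90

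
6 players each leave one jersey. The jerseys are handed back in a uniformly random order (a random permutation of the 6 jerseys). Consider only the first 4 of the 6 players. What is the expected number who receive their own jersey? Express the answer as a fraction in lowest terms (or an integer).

Let Xᵢ = 1 if person i gets their own jersey. For each i, P(Xᵢ=1) = 1/6.
By linearity of expectation, E[X₁+…+X_4] = 4·(1/6) = 2/3.

2/3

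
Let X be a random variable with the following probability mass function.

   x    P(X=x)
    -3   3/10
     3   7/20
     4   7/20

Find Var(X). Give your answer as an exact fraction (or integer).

3619/400

E[X] = (3/10)·(-3) + (7/20)·3 + (7/20)·4 = 31/20
E[X²] = (3/10)·9 + (7/20)·9 + (7/20)·16 = 229/20
Var(X) = 229/20 − (31/20)² = 3619/400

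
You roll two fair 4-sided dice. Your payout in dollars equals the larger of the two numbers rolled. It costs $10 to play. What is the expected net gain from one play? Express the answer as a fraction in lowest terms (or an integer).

Distribution of the larger of the two numbers rolled: 1 w.p. 1/16, 2 w.p. 3/16, 3 w.p. 5/16, 4 w.p. 7/16
E[payout] = (1/16)·1 + (3/16)·2 + (5/16)·3 + (7/16)·4 = 25/8
Expected profit = 25/8 − 10 = -55/8

-55/8 dollars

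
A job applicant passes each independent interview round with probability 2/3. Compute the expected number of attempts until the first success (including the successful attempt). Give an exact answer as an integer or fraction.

For a geometric distribution, E[trials] = 1/p = 1/(2/3) = 3/2.

3/2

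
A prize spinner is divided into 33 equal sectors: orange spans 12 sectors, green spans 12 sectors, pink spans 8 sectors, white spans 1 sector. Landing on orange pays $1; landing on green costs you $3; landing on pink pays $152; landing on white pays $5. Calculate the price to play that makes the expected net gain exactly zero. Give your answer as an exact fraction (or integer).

E[payout] = (12/33)·1 + (12/33)·(-3) + (8/33)·152 + (1/33)·5 = 399/11
Fair fee = E[payout] = 399/11

399/11 dollars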